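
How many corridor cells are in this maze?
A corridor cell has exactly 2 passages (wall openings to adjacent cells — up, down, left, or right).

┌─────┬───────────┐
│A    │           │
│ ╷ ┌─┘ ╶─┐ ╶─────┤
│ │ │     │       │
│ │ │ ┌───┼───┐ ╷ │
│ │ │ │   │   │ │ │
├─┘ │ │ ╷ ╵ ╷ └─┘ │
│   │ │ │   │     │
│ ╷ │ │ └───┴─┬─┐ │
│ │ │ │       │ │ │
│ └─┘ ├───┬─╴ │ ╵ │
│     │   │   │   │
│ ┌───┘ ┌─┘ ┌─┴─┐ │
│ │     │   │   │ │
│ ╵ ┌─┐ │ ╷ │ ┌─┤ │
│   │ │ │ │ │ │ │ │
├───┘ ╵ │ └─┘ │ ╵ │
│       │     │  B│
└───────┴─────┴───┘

Counting cells with exactly 2 passages:
Total corridor cells: 57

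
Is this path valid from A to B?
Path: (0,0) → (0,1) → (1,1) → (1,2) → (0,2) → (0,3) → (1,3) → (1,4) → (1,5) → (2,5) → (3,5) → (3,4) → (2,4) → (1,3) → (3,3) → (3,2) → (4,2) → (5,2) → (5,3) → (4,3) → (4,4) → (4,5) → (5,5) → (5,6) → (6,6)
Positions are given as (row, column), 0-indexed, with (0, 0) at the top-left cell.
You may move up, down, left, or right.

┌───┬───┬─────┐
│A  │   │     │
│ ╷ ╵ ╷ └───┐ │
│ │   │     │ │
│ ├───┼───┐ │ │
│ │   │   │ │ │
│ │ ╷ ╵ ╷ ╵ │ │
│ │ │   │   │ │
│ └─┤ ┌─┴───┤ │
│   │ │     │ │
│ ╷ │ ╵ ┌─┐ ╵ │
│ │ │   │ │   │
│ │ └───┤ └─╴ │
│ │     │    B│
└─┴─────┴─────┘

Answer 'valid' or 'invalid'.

Checking path validity:
Result: Invalid move at step 13: cannot move from (2, 4) to (1, 3).

invalid

Correct solution:

┌───┬───┬─────┐
│A ↓│↱ ↓│     │
│ ╷ ╵ ╷ └───┐ │
│ │↳ ↑│↳ → ↓│ │
│ ├───┼───┐ │ │
│ │   │↓ ↰│↓│ │
│ │ ╷ ╵ ╷ ╵ │ │
│ │ │↓ ↲│↑ ↲│ │
│ └─┤ ┌─┴───┤ │
│   │↓│↱ → ↓│ │
│ ╷ │ ╵ ┌─┐ ╵ │
│ │ │↳ ↑│ │↳ ↓│
│ │ └───┤ └─╴ │
│ │     │    B│
└─┴─────┴─────┘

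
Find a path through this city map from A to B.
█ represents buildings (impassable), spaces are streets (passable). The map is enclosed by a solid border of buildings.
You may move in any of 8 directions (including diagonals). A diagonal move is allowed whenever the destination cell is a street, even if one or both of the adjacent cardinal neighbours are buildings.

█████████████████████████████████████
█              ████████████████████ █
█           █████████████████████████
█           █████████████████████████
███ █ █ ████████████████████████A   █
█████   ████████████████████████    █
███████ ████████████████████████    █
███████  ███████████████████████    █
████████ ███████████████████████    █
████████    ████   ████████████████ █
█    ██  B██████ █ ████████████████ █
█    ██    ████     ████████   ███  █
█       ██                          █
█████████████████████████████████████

Finding the shortest path from A to B:
Movement: 8-directional
Path length: 32 steps
Directions: down → down → down-right → down-right → down-right → down → down-left → down-left → left → left → left → left → left → left → left → left → left → left → left → left → left → left → left → left → left → left → left → left → left → left → up-left → up-left

Solution:

█████████████████████████████████████
█              ████████████████████ █
█           █████████████████████████
█           █████████████████████████
███ █ █ ████████████████████████A   █
█████   ████████████████████████↓   █
███████ ████████████████████████↘   █
███████  ███████████████████████ ↘  █
████████ ███████████████████████  ↘ █
████████    ████   ████████████████↓█
█    ██  B██████ █ ████████████████↙█
█    ██   ↖████     ████████   ███↙ █
█       ██ ↖←←←←←←←←←←←←←←←←←←←←←←  █
█████████████████████████████████████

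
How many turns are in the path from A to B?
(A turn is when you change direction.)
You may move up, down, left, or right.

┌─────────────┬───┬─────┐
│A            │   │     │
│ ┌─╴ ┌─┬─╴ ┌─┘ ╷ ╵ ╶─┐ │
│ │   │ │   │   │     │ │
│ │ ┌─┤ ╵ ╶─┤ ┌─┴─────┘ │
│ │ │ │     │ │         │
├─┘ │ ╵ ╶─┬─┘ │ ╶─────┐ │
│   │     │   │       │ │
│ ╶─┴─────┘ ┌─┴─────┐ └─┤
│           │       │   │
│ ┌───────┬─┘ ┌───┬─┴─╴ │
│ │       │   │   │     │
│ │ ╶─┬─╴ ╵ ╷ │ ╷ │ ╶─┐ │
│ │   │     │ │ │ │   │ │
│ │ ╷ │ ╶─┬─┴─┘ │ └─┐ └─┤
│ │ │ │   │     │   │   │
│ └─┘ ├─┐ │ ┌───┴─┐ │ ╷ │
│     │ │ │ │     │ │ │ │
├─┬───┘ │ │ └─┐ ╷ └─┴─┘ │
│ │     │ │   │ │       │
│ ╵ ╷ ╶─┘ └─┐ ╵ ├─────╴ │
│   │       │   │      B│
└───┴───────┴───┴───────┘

Directions: right, right, down, left, down, down, left, down, right, right, right, right, right, up, right, up, up, right, up, right, down, right, up, right, right, down, down, left, left, left, left, down, right, right, right, down, right, down, left, left, down, right, down, right, down, down, down
Number of turns: 29

Solution:

┌─────────────┬───┬─────┐
│A → ↓        │↱ ↓│↱ → ↓│
│ ┌─╴ ┌─┬─╴ ┌─┘ ╷ ╵ ╶─┐ │
│ │↓ ↲│ │   │↱ ↑│↳ ↑  │↓│
│ │ ┌─┤ ╵ ╶─┤ ┌─┴─────┘ │
│ │↓│ │     │↑│↓ ← ← ← ↲│
├─┘ │ ╵ ╶─┬─┘ │ ╶─────┐ │
│↓ ↲│     │↱ ↑│↳ → → ↓│ │
│ ╶─┴─────┘ ┌─┴─────┐ └─┤
│↳ → → → → ↑│       │↳ ↓│
│ ┌───────┬─┘ ┌───┬─┴─╴ │
│ │       │   │   │↓ ← ↲│
│ │ ╶─┬─╴ ╵ ╷ │ ╷ │ ╶─┐ │
│ │   │     │ │ │ │↳ ↓│ │
│ │ ╷ │ ╶─┬─┴─┘ │ └─┐ └─┤
│ │ │ │   │     │   │↳ ↓│
│ └─┘ ├─┐ │ ┌───┴─┐ │ ╷ │
│     │ │ │ │     │ │ │↓│
├─┬───┘ │ │ └─┐ ╷ └─┴─┘ │
│ │     │ │   │ │      ↓│
│ ╵ ╷ ╶─┘ └─┐ ╵ ├─────╴ │
│   │       │   │      B│
└───┴───────┴───┴───────┘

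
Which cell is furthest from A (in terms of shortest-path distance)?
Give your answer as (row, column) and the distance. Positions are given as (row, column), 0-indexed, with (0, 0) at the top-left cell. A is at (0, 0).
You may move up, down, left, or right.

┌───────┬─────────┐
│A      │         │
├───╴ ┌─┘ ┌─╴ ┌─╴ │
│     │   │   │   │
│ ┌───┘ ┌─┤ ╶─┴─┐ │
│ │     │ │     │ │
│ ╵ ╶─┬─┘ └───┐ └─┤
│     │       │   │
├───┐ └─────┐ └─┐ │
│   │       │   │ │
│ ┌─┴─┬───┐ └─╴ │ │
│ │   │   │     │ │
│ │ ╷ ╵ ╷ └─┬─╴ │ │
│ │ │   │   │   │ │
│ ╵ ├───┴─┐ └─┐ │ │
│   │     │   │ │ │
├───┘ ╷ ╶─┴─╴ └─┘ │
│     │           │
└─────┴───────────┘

Computing BFS distances from A to all cells:
Furthest cell: (4, 1)
Distance: 47 steps

Path from A to the furthest cell:

┌───────┬─────────┐
│A → ↓  │↱ → ↓    │
├───╴ ┌─┘ ┌─╴ ┌─╴ │
│↓ ← ↲│↱ ↑│↓ ↲│   │
│ ┌───┘ ┌─┤ ╶─┴─┐ │
│↓│↱ → ↑│ │↳ → ↓│ │
│ ╵ ╶─┬─┘ └───┐ └─┤
│↳ ↑  │       │↳ ↓│
├───┐ └─────┐ └─┐ │
│↱ B│       │   │↓│
│ ┌─┴─┬───┐ └─╴ │ │
│↑│↓ ↰│↓ ↰│     │↓│
│ │ ╷ ╵ ╷ └─┬─╴ │ │
│↑│↓│↑ ↲│↑ ↰│   │↓│
│ ╵ ├───┴─┐ └─┐ │ │
│↑ ↲│     │↑ ↰│ │↓│
├───┘ ╷ ╶─┴─╴ └─┘ │
│     │      ↑ ← ↲│
└─────┴───────────┘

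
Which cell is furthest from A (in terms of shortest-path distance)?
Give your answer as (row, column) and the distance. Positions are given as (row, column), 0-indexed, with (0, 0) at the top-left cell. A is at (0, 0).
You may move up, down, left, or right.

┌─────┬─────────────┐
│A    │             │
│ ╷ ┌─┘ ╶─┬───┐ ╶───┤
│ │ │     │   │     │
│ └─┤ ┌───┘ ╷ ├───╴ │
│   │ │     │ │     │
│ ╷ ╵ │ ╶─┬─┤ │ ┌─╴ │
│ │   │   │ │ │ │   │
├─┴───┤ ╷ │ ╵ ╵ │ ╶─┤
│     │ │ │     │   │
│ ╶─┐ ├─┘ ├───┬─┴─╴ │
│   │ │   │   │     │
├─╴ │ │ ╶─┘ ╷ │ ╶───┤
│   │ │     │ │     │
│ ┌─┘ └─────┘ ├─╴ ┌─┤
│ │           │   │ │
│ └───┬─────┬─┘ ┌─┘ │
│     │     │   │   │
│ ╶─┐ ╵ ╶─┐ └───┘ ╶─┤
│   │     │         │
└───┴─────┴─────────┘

Computing BFS distances from A to all cells:
Furthest cell: (7, 9)
Distance: 70 steps

Path from A to the furthest cell:

┌─────┬─────────────┐
│A    │↱ → → → ↓    │
│ ╷ ┌─┘ ╶─┬───┐ ╶───┤
│↓│ │↱ ↑  │↓ ↰│↳ → ↓│
│ └─┤ ┌───┘ ╷ ├───╴ │
│↳ ↓│↑│↓ ← ↲│↑│↓ ← ↲│
│ ╷ ╵ │ ╶─┬─┤ │ ┌─╴ │
│ │↳ ↑│↳ ↓│ │↑│↓│   │
├─┴───┤ ╷ │ ╵ ╵ │ ╶─┤
│↓ ← ↰│ │↓│  ↑ ↲│   │
│ ╶─┐ ├─┘ ├───┬─┴─╴ │
│↳ ↓│↑│↓ ↲│↱ ↓│     │
├─╴ │ │ ╶─┘ ╷ │ ╶───┤
│↓ ↲│↑│↳ → ↑│↓│     │
│ ┌─┘ └─────┘ ├─╴ ┌─┤
│↓│  ↑ ← ← ← ↲│   │B│
│ └───┬─────┬─┘ ┌─┘ │
│↳ → ↓│↱ → ↓│   │↱ ↑│
│ ╶─┐ ╵ ╶─┐ └───┘ ╶─┤
│   │↳ ↑  │↳ → → ↑  │
└───┴─────┴─────────┘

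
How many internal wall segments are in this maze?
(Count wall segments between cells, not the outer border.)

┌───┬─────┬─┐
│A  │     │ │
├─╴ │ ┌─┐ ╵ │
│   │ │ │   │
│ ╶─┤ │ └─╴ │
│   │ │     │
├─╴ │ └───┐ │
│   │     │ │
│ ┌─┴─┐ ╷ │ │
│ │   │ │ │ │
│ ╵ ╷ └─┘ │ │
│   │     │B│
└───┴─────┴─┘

Counting internal wall segments:
Total internal walls: 25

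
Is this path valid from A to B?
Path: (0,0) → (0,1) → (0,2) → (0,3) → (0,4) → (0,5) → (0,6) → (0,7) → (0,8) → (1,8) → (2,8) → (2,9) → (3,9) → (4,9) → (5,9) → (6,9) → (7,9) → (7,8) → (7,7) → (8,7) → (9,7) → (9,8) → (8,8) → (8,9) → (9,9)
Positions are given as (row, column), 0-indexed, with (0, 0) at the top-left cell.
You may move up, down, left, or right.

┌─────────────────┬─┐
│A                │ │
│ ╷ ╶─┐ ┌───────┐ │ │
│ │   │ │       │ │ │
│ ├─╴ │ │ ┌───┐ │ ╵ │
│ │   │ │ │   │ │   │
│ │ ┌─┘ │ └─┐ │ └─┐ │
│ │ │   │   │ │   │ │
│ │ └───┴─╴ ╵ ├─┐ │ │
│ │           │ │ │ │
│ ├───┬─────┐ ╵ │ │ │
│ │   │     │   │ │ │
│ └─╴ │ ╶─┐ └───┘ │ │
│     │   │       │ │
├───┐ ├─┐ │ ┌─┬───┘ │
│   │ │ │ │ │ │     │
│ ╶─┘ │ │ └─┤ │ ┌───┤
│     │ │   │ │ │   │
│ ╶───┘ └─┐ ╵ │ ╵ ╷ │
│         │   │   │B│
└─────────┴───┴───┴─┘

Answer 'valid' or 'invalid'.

Checking path validity:
Result: All consecutive moves are passable.

valid

Correct solution:

┌─────────────────┬─┐
│A → → → → → → → ↓│ │
│ ╷ ╶─┐ ┌───────┐ │ │
│ │   │ │       │↓│ │
│ ├─╴ │ │ ┌───┐ │ ╵ │
│ │   │ │ │   │ │↳ ↓│
│ │ ┌─┘ │ └─┐ │ └─┐ │
│ │ │   │   │ │   │↓│
│ │ └───┴─╴ ╵ ├─┐ │ │
│ │           │ │ │↓│
│ ├───┬─────┐ ╵ │ │ │
│ │   │     │   │ │↓│
│ └─╴ │ ╶─┐ └───┘ │ │
│     │   │       │↓│
├───┐ ├─┐ │ ┌─┬───┘ │
│   │ │ │ │ │ │↓ ← ↲│
│ ╶─┘ │ │ └─┤ │ ┌───┤
│     │ │   │ │↓│↱ ↓│
│ ╶───┘ └─┐ ╵ │ ╵ ╷ │
│         │   │↳ ↑│B│
└─────────┴───┴───┴─┘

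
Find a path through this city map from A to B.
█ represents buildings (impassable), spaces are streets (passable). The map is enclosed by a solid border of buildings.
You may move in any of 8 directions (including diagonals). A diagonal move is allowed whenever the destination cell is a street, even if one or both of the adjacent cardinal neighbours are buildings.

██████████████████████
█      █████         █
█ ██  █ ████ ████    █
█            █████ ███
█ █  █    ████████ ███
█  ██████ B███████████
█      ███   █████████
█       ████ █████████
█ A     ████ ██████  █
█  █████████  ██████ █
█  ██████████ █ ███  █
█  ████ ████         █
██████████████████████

Finding the shortest path from A to B:
Movement: 8-directional
Path length: 11 steps
Directions: up → up → up → up-right → right → up-right → right → right → right → down-right → down-right

Solution:

██████████████████████
█      █████         █
█ ██  █ ████ ████    █
█    →→→↘    █████ ███
█ █→↗█   ↘████████ ███
█ ↗██████ B███████████
█ ↑    ███   █████████
█ ↑     ████ █████████
█ A     ████ ██████  █
█  █████████  ██████ █
█  ██████████ █ ███  █
█  ████ ████         █
██████████████████████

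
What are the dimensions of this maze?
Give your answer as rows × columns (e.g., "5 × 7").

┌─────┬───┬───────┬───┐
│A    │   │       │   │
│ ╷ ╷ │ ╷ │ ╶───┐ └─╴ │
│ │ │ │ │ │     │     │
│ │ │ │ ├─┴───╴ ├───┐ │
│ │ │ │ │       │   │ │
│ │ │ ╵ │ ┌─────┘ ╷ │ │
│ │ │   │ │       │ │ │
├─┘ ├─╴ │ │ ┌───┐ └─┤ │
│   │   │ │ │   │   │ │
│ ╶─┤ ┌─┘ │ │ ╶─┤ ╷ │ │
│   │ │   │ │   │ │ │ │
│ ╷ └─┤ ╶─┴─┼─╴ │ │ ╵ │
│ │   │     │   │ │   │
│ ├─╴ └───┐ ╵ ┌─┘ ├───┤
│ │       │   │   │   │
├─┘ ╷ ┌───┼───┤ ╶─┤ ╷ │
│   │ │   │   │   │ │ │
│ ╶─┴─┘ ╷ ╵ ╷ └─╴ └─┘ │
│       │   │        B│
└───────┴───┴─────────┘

Counting the maze dimensions:
Rows (vertical): 10
Columns (horizontal): 11
Dimensions: 10 × 11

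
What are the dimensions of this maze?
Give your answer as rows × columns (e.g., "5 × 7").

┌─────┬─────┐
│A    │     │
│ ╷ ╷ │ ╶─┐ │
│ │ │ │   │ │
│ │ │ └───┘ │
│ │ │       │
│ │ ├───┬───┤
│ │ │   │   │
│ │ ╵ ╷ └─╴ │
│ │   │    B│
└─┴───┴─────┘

Counting the maze dimensions:
Rows (vertical): 5
Columns (horizontal): 6
Dimensions: 5 × 6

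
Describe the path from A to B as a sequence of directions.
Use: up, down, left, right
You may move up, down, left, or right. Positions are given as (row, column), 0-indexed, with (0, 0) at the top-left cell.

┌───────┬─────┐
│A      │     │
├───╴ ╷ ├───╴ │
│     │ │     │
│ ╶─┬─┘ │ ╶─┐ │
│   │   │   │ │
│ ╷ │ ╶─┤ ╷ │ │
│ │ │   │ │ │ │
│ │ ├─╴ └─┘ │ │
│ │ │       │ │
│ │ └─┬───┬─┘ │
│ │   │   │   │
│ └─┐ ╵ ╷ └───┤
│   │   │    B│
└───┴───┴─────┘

Finding the path and converting it to directions:
Path through cells: (0,0) → (0,1) → (0,2) → (1,2) → (1,1) → (1,0) → (2,0) → (2,1) → (3,1) → (4,1) → (5,1) → (5,2) → (6,2) → (6,3) → (5,3) → (5,4) → (6,4) → (6,5) → (6,6)
Directions: right, right, down, left, left, down, right, down, down, down, right, down, right, up, right, down, right, right

Solution:

┌───────┬─────┐
│A → ↓  │     │
├───╴ ╷ ├───╴ │
│↓ ← ↲│ │     │
│ ╶─┬─┘ │ ╶─┐ │
│↳ ↓│   │   │ │
│ ╷ │ ╶─┤ ╷ │ │
│ │↓│   │ │ │ │
│ │ ├─╴ └─┘ │ │
│ │↓│       │ │
│ │ └─┬───┬─┘ │
│ │↳ ↓│↱ ↓│   │
│ └─┐ ╵ ╷ └───┤
│   │↳ ↑│↳ → B│
└───┴───┴─────┘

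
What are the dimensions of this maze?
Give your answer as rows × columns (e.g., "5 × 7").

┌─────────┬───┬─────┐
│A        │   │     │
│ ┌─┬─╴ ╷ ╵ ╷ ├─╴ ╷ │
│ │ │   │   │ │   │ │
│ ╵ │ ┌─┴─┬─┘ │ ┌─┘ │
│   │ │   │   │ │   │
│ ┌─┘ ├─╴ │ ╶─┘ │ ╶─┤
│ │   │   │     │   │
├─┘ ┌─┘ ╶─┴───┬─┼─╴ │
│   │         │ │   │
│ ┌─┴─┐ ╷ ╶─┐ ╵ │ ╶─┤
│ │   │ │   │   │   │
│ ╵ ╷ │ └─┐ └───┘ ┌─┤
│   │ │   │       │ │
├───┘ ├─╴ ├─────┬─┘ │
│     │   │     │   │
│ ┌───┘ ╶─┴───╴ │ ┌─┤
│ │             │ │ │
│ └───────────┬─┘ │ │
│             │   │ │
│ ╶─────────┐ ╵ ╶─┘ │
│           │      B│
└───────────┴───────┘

Counting the maze dimensions:
Rows (vertical): 11
Columns (horizontal): 10
Dimensions: 11 × 10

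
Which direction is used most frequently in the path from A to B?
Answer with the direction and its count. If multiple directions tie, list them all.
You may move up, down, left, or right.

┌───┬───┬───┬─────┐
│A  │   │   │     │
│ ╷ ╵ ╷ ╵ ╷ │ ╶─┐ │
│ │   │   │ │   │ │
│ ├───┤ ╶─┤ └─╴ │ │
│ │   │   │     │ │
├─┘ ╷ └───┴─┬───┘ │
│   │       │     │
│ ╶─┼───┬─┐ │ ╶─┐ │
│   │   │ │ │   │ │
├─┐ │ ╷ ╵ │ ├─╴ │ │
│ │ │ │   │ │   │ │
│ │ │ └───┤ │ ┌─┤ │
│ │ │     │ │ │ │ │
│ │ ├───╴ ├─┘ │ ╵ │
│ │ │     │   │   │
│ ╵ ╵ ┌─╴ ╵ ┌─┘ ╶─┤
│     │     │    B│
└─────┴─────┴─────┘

Directions: right, down, right, up, right, down, right, up, right, down, down, right, right, up, left, up, right, right, down, down, down, down, down, down, down, left, down, right
Counts: {'right': 10, 'down': 12, 'up': 4, 'left': 2}
Most common: down (12 times)

Solution:

┌───┬───┬───┬─────┐
│A ↓│↱ ↓│↱ ↓│↱ → ↓│
│ ╷ ╵ ╷ ╵ ╷ │ ╶─┐ │
│ │↳ ↑│↳ ↑│↓│↑ ↰│↓│
│ ├───┤ ╶─┤ └─╴ │ │
│ │   │   │↳ → ↑│↓│
├─┘ ╷ └───┴─┬───┘ │
│   │       │    ↓│
│ ╶─┼───┬─┐ │ ╶─┐ │
│   │   │ │ │   │↓│
├─┐ │ ╷ ╵ │ ├─╴ │ │
│ │ │ │   │ │   │↓│
│ │ │ └───┤ │ ┌─┤ │
│ │ │     │ │ │ │↓│
│ │ ├───╴ ├─┘ │ ╵ │
│ │ │     │   │↓ ↲│
│ ╵ ╵ ┌─╴ ╵ ┌─┘ ╶─┤
│     │     │  ↳ B│
└─────┴─────┴─────┘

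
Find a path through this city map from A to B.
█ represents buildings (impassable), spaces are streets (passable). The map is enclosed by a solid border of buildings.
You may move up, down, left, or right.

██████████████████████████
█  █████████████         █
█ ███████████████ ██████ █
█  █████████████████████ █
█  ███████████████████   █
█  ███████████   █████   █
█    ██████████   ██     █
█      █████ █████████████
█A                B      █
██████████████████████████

Finding the shortest path from A to B:
Movement: cardinal only
Path length: 17 steps
Directions: right → right → right → right → right → right → right → right → right → right → right → right → right → right → right → right → right

Solution:

██████████████████████████
█  █████████████         █
█ ███████████████ ██████ █
█  █████████████████████ █
█  ███████████████████   █
█  ███████████   █████   █
█    ██████████   ██     █
█      █████ █████████████
█A→→→→→→→→→→→→→→→→B      █
██████████████████████████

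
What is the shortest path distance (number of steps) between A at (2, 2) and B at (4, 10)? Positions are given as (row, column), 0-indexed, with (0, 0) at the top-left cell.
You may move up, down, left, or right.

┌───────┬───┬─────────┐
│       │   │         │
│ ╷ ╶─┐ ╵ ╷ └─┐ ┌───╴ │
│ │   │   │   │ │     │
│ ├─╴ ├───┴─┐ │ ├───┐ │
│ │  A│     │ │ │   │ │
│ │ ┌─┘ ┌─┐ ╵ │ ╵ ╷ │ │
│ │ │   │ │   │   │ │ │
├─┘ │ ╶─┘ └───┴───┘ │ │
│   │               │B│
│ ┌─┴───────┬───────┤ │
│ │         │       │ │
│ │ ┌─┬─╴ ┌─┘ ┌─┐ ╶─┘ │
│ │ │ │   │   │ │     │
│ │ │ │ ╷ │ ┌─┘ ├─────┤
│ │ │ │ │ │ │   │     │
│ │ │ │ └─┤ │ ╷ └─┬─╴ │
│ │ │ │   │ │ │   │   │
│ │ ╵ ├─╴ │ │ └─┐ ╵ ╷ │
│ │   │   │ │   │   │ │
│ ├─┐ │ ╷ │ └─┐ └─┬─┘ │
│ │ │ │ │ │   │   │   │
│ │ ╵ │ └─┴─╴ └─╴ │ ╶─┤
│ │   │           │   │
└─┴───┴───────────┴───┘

Finding path from (2, 2) to (4, 10):
Path: (2,2) → (1,2) → (1,1) → (0,1) → (0,2) → (0,3) → (1,3) → (1,4) → (0,4) → (0,5) → (1,5) → (1,6) → (2,6) → (3,6) → (3,5) → (2,5) → (2,4) → (2,3) → (3,3) → (3,2) → (4,2) → (4,3) → (4,4) → (4,5) → (4,6) → (4,7) → (4,8) → (4,9) → (3,9) → (2,9) → (2,8) → (3,8) → (3,7) → (2,7) → (1,7) → (0,7) → (0,8) → (0,9) → (0,10) → (1,10) → (2,10) → (3,10) → (4,10)
Distance: 42 steps

Solution:

┌───────┬───┬─────────┐
│  ↱ → ↓│↱ ↓│  ↱ → → ↓│
│ ╷ ╶─┐ ╵ ╷ └─┐ ┌───╴ │
│ │↑ ↰│↳ ↑│↳ ↓│↑│    ↓│
│ ├─╴ ├───┴─┐ │ ├───┐ │
│ │  A│↓ ← ↰│↓│↑│↓ ↰│↓│
│ │ ┌─┘ ┌─┐ ╵ │ ╵ ╷ │ │
│ │ │↓ ↲│ │↑ ↲│↑ ↲│↑│↓│
├─┘ │ ╶─┘ └───┴───┘ │ │
│   │↳ → → → → → → ↑│B│
│ ┌─┴───────┬───────┤ │
│ │         │       │ │
│ │ ┌─┬─╴ ┌─┘ ┌─┐ ╶─┘ │
│ │ │ │   │   │ │     │
│ │ │ │ ╷ │ ┌─┘ ├─────┤
│ │ │ │ │ │ │   │     │
│ │ │ │ └─┤ │ ╷ └─┬─╴ │
│ │ │ │   │ │ │   │   │
│ │ ╵ ├─╴ │ │ └─┐ ╵ ╷ │
│ │   │   │ │   │   │ │
│ ├─┐ │ ╷ │ └─┐ └─┬─┘ │
│ │ │ │ │ │   │   │   │
│ │ ╵ │ └─┴─╴ └─╴ │ ╶─┤
│ │   │           │   │
└─┴───┴───────────┴───┘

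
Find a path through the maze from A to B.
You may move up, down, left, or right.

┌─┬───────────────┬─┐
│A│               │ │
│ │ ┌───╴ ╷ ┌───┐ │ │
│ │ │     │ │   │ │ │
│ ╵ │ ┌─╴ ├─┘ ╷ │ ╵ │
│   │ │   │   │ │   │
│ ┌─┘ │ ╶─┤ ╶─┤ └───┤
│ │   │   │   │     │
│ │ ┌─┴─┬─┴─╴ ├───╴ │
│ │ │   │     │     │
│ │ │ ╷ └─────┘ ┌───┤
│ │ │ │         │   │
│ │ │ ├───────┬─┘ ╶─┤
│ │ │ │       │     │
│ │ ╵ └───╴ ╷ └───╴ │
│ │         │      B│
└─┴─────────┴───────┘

Finding the shortest path through the maze:
Path length: 28 steps
Directions: down → down → right → up → up → right → right → right → down → left → left → down → down → left → down → down → down → down → right → right → right → right → up → right → down → right → right → right

Solution:

┌─┬───────────────┬─┐
│A│↱ → → ↓        │ │
│ │ ┌───╴ ╷ ┌───┐ │ │
│↓│↑│↓ ← ↲│ │   │ │ │
│ ╵ │ ┌─╴ ├─┘ ╷ │ ╵ │
│↳ ↑│↓│   │   │ │   │
│ ┌─┘ │ ╶─┤ ╶─┤ └───┤
│ │↓ ↲│   │   │     │
│ │ ┌─┴─┬─┴─╴ ├───╴ │
│ │↓│   │     │     │
│ │ │ ╷ └─────┘ ┌───┤
│ │↓│ │         │   │
│ │ │ ├───────┬─┘ ╶─┤
│ │↓│ │    ↱ ↓│     │
│ │ ╵ └───╴ ╷ └───╴ │
│ │↳ → → → ↑│↳ → → B│
└─┴─────────┴───────┘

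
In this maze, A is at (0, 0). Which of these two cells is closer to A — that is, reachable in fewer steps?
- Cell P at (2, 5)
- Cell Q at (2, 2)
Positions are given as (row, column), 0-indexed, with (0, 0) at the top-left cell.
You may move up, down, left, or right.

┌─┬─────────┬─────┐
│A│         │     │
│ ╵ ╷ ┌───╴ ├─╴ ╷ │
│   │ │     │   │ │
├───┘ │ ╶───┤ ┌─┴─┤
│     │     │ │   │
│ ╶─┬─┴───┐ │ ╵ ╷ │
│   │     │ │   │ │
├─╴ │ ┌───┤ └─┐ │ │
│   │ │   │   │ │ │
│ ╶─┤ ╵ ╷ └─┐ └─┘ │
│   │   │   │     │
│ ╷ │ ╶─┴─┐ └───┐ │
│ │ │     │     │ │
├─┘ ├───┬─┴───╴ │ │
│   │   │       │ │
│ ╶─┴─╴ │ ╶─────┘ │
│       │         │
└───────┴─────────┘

Shortest path A → P at (2, 5): 13 steps
Shortest path A → Q at (2, 2): 6 steps

Q is closer (6 steps vs 13 steps).

Path to P:

┌─┬─────────┬─────┐
│A│↱ → → → ↓│     │
│ ╵ ╷ ┌───╴ ├─╴ ╷ │
│↳ ↑│ │↓ ← ↲│   │ │
├───┘ │ ╶───┤ ┌─┴─┤
│     │↳ → P│ │   │
│ ╶─┬─┴───┐ │ ╵ ╷ │
│   │     │ │   │ │
├─╴ │ ┌───┤ └─┐ │ │
│   │ │   │   │ │ │
│ ╶─┤ ╵ ╷ └─┐ └─┘ │
│   │   │   │     │
│ ╷ │ ╶─┴─┐ └───┐ │
│ │ │     │     │ │
├─┘ ├───┬─┴───╴ │ │
│   │   │       │ │
│ ╶─┴─╴ │ ╶─────┘ │
│       │         │
└───────┴─────────┘

Path to Q:

┌─┬─────────┬─────┐
│A│↱ ↓      │     │
│ ╵ ╷ ┌───╴ ├─╴ ╷ │
│↳ ↑│↓│     │   │ │
├───┘ │ ╶───┤ ┌─┴─┤
│    Q│     │ │   │
│ ╶─┬─┴───┐ │ ╵ ╷ │
│   │     │ │   │ │
├─╴ │ ┌───┤ └─┐ │ │
│   │ │   │   │ │ │
│ ╶─┤ ╵ ╷ └─┐ └─┘ │
│   │   │   │     │
│ ╷ │ ╶─┴─┐ └───┐ │
│ │ │     │     │ │
├─┘ ├───┬─┴───╴ │ │
│   │   │       │ │
│ ╶─┴─╴ │ ╶─────┘ │
│       │         │
└───────┴─────────┘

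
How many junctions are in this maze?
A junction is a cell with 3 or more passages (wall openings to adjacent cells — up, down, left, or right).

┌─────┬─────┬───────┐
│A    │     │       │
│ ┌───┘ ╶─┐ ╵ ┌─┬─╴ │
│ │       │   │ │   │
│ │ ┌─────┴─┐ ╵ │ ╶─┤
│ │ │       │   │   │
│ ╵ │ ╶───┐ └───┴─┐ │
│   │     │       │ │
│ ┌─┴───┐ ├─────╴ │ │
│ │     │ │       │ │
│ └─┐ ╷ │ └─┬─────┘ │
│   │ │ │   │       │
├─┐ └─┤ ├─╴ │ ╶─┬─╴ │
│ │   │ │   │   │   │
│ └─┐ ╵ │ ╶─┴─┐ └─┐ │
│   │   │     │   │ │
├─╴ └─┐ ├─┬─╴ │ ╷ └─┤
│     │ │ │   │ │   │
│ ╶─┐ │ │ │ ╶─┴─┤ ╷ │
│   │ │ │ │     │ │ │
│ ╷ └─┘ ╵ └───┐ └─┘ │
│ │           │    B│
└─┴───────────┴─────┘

Checking each cell for number of passages:

Junctions found (3+ passages):
  (1, 3): 3 passages
  (1, 6): 3 passages
  (3, 0): 3 passages
  (4, 2): 3 passages
  (5, 9): 3 passages
  (6, 9): 3 passages
  (7, 3): 3 passages
  (7, 7): 3 passages
  (8, 1): 3 passages
  (8, 8): 3 passages
  (9, 0): 3 passages
  (10, 3): 3 passages
  (10, 4): 3 passages
Total junctions: 13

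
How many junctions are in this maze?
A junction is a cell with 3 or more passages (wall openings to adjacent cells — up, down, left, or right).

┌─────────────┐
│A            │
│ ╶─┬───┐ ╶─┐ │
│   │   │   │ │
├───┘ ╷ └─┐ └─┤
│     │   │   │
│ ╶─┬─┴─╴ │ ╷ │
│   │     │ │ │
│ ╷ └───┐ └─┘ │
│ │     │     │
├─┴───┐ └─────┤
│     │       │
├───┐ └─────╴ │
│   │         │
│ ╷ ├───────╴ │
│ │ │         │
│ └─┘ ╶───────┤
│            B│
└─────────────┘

Checking each cell for number of passages:

Junctions found (3+ passages):
  (0, 4): 3 passages
  (2, 5): 3 passages
  (3, 0): 3 passages
  (3, 4): 3 passages
  (6, 6): 3 passages
  (8, 2): 3 passages
Total junctions: 6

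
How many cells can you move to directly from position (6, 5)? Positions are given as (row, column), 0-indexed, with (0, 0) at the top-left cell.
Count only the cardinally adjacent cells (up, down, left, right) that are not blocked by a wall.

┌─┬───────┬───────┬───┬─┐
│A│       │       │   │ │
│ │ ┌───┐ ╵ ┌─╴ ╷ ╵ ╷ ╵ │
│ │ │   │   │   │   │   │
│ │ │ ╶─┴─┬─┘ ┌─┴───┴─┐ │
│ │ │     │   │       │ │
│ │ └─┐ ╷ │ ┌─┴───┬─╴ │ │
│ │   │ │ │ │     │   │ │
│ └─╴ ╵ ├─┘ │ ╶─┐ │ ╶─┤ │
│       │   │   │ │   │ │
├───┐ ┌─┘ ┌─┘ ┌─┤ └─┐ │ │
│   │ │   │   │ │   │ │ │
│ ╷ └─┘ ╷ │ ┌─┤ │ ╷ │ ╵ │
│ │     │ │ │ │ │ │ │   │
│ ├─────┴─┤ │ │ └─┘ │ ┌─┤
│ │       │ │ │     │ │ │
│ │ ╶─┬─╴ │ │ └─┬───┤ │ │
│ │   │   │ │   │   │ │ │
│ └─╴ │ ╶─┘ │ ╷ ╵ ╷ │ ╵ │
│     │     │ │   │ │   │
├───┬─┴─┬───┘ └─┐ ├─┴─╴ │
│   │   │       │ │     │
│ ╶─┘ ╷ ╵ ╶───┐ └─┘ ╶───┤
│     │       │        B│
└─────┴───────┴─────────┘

Checking passable neighbors of (6, 5):
Neighbors: (5, 5), (7, 5)
Count: 2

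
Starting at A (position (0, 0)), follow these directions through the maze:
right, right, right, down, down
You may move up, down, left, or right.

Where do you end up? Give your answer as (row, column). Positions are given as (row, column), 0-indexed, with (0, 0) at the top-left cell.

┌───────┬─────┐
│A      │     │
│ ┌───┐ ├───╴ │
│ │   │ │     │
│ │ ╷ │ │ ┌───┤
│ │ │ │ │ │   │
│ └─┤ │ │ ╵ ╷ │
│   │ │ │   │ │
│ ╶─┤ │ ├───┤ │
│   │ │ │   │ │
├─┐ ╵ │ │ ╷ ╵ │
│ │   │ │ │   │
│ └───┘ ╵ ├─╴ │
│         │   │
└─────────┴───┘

Following directions step by step:
Start: (0, 0)
  right: (0, 0) → (0, 1)
  right: (0, 1) → (0, 2)
  right: (0, 2) → (0, 3)
  down: (0, 3) → (1, 3)
  down: (1, 3) → (2, 3)
Final position: (2, 3)

Path taken:

┌───────┬─────┐
│A → → ↓│     │
│ ┌───┐ ├───╴ │
│ │   │↓│     │
│ │ ╷ │ │ ┌───┤
│ │ │ │B│ │   │
│ └─┤ │ │ ╵ ╷ │
│   │ │ │   │ │
│ ╶─┤ │ ├───┤ │
│   │ │ │   │ │
├─┐ ╵ │ │ ╷ ╵ │
│ │   │ │ │   │
│ └───┘ ╵ ├─╴ │
│         │   │
└─────────┴───┘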